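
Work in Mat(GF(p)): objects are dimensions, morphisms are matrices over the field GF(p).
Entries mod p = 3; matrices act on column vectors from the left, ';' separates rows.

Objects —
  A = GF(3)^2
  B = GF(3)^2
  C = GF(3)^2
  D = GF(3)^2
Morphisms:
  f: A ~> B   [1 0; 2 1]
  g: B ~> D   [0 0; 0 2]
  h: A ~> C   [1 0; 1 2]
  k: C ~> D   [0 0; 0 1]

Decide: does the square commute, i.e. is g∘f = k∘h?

1) trace f;g:
  e0=⟨1,0⟩ f~>⟨1,2⟩ g~>⟨0,1⟩
  e1=⟨0,1⟩ f~>⟨0,1⟩ g~>⟨0,2⟩
  composite₁ = [0 0; 1 2]
2) trace h;k:
  e0=⟨1,0⟩ h~>⟨1,1⟩ k~>⟨0,1⟩
  e1=⟨0,1⟩ h~>⟨0,2⟩ k~>⟨0,2⟩
  composite₂ = [0 0; 1 2]
Equal? same morphism ✓

Answer: COMMUTES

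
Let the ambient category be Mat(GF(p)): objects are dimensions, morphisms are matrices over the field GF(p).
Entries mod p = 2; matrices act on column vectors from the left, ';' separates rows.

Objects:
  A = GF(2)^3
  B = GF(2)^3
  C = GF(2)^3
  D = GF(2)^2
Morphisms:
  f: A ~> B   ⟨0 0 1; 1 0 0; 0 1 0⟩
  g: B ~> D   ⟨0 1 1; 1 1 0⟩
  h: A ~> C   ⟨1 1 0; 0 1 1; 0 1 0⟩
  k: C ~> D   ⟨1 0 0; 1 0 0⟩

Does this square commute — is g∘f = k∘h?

Answer: DOES NOT COMMUTE

Trace:
Along f;g (path 1):
  e0=⟨1,0,0⟩ f~>⟨0,1,0⟩ g~>⟨1,1⟩
  e1=⟨0,1,0⟩ f~>⟨0,0,1⟩ g~>⟨1,0⟩
  e2=⟨0,0,1⟩ f~>⟨1,0,0⟩ g~>⟨0,1⟩
  ⟦path⟧₁ = ⟨1 1 0; 1 0 1⟩
Along h;k (path 2):
  e0=⟨1,0,0⟩ h~>⟨1,0,0⟩ k~>⟨1,1⟩
  e1=⟨0,1,0⟩ h~>⟨1,1,1⟩ k~>⟨1,1⟩
  e2=⟨0,0,1⟩ h~>⟨0,1,0⟩ k~>⟨0,0⟩
  ⟦path⟧₂ = ⟨1 1 0; 1 1 0⟩
Equal? NO — does not commute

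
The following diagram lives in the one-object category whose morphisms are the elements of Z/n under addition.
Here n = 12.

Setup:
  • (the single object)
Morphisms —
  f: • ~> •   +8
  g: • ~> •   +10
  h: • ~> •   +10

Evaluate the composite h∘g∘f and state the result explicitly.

Answer: +4

Trace:
  0 +8≡8 +10≡6 +10≡4  (mod 12)
⟦path⟧: +4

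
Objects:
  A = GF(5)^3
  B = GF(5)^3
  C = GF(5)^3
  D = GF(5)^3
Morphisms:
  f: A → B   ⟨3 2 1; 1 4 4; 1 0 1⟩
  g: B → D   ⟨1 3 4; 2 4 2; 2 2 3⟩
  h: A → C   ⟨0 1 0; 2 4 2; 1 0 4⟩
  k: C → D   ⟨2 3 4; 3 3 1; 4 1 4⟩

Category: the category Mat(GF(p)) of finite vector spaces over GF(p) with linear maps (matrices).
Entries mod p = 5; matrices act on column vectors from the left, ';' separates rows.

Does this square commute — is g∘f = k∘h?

Answer: DOES NOT COMMUTE

Work:
1) trace f;g:
  e0=[1,0,0] f→[3,1,1] g→[0,2,1]
  e1=[0,1,0] f→[2,4,0] g→[4,0,2]
  e2=[0,0,1] f→[1,4,1] g→[2,0,3]
  result₁ = ⟨0 4 2; 2 0 0; 1 2 3⟩
2) trace h;k:
  e0=[1,0,0] h→[0,2,1] k→[0,2,1]
  e1=[0,1,0] h→[1,4,0] k→[4,0,3]
  e2=[0,0,1] h→[0,2,4] k→[2,0,3]
  result₂ = ⟨0 4 2; 2 0 0; 1 3 3⟩
Equal? differ; not commutative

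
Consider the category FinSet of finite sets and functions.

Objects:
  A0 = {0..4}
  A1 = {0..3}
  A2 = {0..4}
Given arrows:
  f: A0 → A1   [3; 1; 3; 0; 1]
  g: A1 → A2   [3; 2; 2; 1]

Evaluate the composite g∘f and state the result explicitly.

Answer: [1; 2; 1; 3; 2]

Derivation:
  0 f→3 g→1
  1 f→1 g→2
  2 f→3 g→1
  3 f→0 g→3
  4 f→1 g→2
result: [1; 2; 1; 3; 2]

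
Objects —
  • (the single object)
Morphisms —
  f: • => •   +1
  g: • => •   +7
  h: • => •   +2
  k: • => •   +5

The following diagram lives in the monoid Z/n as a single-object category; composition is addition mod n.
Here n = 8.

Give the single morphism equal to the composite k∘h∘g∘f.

  0 +1≡1 +7≡0 +2≡2 +5≡7  (mod 8)
result: +7

Answer: +7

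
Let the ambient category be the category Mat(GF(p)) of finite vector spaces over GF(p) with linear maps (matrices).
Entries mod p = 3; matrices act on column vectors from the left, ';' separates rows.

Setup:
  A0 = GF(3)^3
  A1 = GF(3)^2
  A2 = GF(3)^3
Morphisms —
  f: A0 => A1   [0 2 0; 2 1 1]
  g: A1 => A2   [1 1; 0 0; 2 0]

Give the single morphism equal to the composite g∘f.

Answer: [2 0 1; 0 0 0; 0 1 0]

Trace:
  e0=(1,0,0) f=>(0,2) g=>(2,0,0)
  e1=(0,1,0) f=>(2,1) g=>(0,0,1)
  e2=(0,0,1) f=>(0,1) g=>(1,0,0)
⟦path⟧: [2 0 1; 0 0 0; 0 1 0]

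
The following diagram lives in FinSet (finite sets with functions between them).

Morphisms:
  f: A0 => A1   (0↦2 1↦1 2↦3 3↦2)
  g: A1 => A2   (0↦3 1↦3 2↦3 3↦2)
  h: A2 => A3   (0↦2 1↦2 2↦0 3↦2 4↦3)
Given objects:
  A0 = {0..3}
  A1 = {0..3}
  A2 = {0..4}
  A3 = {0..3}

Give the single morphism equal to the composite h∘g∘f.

Answer: (0↦2 1↦2 2↦0 3↦2)

Derivation:
  0 f=>2 g=>3 h=>2
  1 f=>1 g=>3 h=>2
  2 f=>3 g=>2 h=>0
  3 f=>2 g=>3 h=>2
result: (0↦2 1↦2 2↦0 3↦2)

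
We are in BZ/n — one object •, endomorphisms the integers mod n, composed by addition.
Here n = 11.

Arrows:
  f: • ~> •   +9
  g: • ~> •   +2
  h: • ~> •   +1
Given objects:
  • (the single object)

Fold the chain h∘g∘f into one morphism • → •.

  0 +9≡9 +2≡0 +1≡1  (mod 11)
composite: +1

Answer: +1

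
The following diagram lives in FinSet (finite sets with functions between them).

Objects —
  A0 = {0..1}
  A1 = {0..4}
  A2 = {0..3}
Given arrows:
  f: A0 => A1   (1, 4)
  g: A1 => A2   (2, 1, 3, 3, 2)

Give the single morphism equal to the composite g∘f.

  0 f=>1 g=>1
  1 f=>4 g=>2
⟦path⟧: (1, 2)

Answer: (1, 2)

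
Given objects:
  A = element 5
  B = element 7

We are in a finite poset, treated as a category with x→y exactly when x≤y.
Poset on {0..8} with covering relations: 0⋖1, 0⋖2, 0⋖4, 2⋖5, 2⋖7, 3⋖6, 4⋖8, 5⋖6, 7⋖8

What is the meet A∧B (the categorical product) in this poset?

Answer: A∧B = 2

Work:
{x : x≤A ∧ x≤B} = {0,2}  (A=5, B=7)
  0 ≤ 2
  2 ≤ 2
glb = 2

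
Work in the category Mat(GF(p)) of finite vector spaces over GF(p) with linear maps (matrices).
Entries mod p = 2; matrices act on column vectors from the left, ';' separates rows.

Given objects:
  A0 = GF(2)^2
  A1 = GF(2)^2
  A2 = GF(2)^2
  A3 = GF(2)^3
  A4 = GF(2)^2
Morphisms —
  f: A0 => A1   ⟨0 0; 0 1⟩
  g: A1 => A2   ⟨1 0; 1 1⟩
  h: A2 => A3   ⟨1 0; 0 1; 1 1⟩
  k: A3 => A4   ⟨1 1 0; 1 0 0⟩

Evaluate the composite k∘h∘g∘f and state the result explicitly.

Answer: ⟨0 1; 0 0⟩

Derivation:
  e0=(1,0) f=>(0,0) g=>(0,0) h=>(0,0,0) k=>(0,0)
  e1=(0,1) f=>(0,1) g=>(0,1) h=>(0,1,1) k=>(1,0)
composite: ⟨0 1; 0 0⟩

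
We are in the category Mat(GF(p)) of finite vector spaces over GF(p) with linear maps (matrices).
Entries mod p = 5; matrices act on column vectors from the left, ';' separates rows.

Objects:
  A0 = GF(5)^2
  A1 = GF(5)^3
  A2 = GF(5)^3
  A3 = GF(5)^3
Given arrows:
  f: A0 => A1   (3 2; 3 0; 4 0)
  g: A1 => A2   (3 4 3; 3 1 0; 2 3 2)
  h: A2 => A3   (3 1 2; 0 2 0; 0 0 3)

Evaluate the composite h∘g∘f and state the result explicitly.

Answer: (2 2; 4 2; 4 2)

Work:
  e0=⟨1,0⟩ f=>⟨3,3,4⟩ g=>⟨3,2,3⟩ h=>⟨2,4,4⟩
  e1=⟨0,1⟩ f=>⟨2,0,0⟩ g=>⟨1,1,4⟩ h=>⟨2,2,2⟩
result: (2 2; 4 2; 4 2)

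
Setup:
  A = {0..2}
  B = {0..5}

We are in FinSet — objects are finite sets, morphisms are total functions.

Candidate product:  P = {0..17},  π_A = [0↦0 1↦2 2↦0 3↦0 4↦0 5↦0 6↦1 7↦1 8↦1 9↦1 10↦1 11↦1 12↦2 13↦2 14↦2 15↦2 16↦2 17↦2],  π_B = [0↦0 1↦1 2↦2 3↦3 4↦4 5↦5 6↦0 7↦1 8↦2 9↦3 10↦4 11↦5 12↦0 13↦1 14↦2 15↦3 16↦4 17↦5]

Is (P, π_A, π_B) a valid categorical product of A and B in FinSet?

Answer: NOT A VALID PRODUCT — duplicate pair at indices 13,1

Work:
|A|·|B| = 3·6 = 18;  |P| = 18
Check the pairing map k ↦ (π_A(k), π_B(k)):
  0 ↦ (0,0)
  1 ↦ (2,1)
  2 ↦ (0,2)
  3 ↦ (0,3)
  4 ↦ (0,4)
  5 ↦ (0,5)
  6 ↦ (1,0)
  7 ↦ (1,1)
  8 ↦ (1,2)
  9 ↦ (1,3)
  10 ↦ (1,4)
  11 ↦ (1,5)
  12 ↦ (2,0)
  13 ↦ (2,1)  ✗ repeats pair of k=1
  14 ↦ (2,2)
  15 ↦ (2,3)
  16 ↦ (2,4)
  17 ↦ (2,5)
distinct pairs in image: 17 / 18 needed
  → (2,1) hit at k=1 and k=13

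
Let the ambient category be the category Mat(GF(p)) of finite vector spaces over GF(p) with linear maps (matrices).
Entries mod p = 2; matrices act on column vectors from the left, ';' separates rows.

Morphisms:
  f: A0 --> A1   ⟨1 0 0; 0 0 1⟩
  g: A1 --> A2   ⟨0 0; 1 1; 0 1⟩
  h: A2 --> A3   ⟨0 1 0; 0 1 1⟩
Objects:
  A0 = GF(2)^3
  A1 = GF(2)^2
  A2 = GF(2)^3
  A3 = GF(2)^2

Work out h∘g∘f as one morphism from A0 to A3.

Answer: ⟨1 0 1; 1 0 0⟩

Work:
  e0=[1,0,0] f-->[1,0] g-->[0,1,0] h-->[1,1]
  e1=[0,1,0] f-->[0,0] g-->[0,0,0] h-->[0,0]
  e2=[0,0,1] f-->[0,1] g-->[0,1,1] h-->[1,0]
composite: ⟨1 0 1; 1 0 0⟩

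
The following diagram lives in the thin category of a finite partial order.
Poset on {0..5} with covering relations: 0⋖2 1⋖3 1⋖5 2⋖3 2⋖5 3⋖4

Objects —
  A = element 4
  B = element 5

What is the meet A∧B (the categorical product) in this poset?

Lower bounds of A=4 and B=5: {0,1,2}
  maximal lower bounds 1 and 2 are incomparable: neither 1<=2 nor 2<=1
→ no greatest lower bound exists

Answer: NO MEET EXISTS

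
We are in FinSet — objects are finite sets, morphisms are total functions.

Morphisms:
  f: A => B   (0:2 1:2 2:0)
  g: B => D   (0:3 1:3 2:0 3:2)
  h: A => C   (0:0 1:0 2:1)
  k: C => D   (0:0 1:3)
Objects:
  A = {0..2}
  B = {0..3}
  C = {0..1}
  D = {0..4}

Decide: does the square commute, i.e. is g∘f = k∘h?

Answer: COMMUTES

Derivation:
1) trace f;g:
  0 f=>2 g=>0
  1 f=>2 g=>0
  2 f=>0 g=>3
  ⟦path⟧₁ = (0:0 1:0 2:3)
2) trace h;k:
  0 h=>0 k=>0
  1 h=>0 k=>0
  2 h=>1 k=>3
  ⟦path⟧₂ = (0:0 1:0 2:3)
Equal? same morphism ✓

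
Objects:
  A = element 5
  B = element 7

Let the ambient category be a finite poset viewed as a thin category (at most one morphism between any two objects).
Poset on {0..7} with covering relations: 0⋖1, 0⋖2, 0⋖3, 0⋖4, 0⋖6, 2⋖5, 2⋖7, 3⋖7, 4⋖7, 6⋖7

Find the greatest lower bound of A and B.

Lower bounds of A=5 and B=7: {0,2}
  0 ≤ 2
  2 ≤ 2
glb = 2

Answer: A∧B = 2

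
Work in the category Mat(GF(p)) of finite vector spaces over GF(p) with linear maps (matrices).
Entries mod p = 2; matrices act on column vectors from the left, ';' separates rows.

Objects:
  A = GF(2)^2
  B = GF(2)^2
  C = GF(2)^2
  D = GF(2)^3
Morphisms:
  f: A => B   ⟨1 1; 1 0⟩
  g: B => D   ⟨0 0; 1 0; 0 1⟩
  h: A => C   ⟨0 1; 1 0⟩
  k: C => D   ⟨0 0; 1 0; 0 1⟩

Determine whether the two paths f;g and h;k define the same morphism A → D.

Answer: DOES NOT COMMUTE

Work:
Along f;g (path 1):
  e0=[1,0] f=>[1,1] g=>[0,1,1]
  e1=[0,1] f=>[1,0] g=>[0,1,0]
  composite₁ = ⟨0 0; 1 1; 1 0⟩
Along h;k (path 2):
  e0=[1,0] h=>[0,1] k=>[0,0,1]
  e1=[0,1] h=>[1,0] k=>[0,1,0]
  composite₂ = ⟨0 0; 0 1; 1 0⟩
Equal? differ; not commutative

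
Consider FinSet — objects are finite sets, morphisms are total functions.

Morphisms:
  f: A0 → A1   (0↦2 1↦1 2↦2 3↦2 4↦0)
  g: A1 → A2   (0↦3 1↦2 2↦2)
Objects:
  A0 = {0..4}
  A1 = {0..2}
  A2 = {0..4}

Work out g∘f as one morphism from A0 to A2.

Answer: (0↦2 1↦2 2↦2 3↦2 4↦3)

Derivation:
  0 f→2 g→2
  1 f→1 g→2
  2 f→2 g→2
  3 f→2 g→2
  4 f→0 g→3
result: (0↦2 1↦2 2↦2 3↦2 4↦3)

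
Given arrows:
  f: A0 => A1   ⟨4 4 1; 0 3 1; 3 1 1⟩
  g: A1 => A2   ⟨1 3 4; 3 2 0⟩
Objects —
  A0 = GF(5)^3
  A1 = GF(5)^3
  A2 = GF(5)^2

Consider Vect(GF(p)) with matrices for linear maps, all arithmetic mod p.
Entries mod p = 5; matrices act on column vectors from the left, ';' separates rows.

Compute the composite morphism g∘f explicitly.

Answer: ⟨1 2 3; 2 3 0⟩

Derivation:
  e0=[1,0,0] f=>[4,0,3] g=>[1,2]
  e1=[0,1,0] f=>[4,3,1] g=>[2,3]
  e2=[0,0,1] f=>[1,1,1] g=>[3,0]
result: ⟨1 2 3; 2 3 0⟩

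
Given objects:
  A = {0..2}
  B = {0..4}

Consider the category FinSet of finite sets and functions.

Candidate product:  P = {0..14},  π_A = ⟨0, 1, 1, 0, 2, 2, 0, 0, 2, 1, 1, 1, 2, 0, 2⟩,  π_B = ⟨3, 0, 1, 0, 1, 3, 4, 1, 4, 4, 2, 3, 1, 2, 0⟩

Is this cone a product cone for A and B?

Answer: NOT A VALID PRODUCT — duplicate pair at indices 4,12

Work:
|A|·|B| = 3·5 = 15;  |P| = 15
Check the pairing map k ↦ (π_A(k), π_B(k)):
  0 ↦ (0,3)
  1 ↦ (1,0)
  2 ↦ (1,1)
  3 ↦ (0,0)
  4 ↦ (2,1)
  5 ↦ (2,3)
  6 ↦ (0,4)
  7 ↦ (0,1)
  8 ↦ (2,4)
  9 ↦ (1,4)
  10 ↦ (1,2)
  11 ↦ (1,3)
  12 ↦ (2,1)  ✗ repeats pair of k=4
  13 ↦ (0,2)
  14 ↦ (2,0)
distinct pairs in image: 14 / 15 needed
  → (2,1) hit at k=4 and k=12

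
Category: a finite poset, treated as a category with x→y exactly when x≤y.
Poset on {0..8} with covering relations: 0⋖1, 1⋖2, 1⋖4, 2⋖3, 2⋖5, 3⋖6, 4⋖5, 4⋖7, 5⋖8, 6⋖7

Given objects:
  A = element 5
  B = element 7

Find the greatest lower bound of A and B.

Answer: NO MEET EXISTS

Trace:
Common predecessors of 5,7: {0,1,2,4}
  maximal lower bounds 2 and 4 are incomparable: neither 2<=4 nor 4<=2
→ no greatest lower bound exists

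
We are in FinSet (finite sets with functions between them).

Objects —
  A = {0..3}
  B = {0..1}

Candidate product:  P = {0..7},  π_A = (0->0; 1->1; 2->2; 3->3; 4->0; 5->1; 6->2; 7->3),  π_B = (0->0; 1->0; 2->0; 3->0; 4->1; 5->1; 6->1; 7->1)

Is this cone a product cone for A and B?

Answer: VALID PRODUCT

Derivation:
|A|·|B| = 4·2 = 8;  |P| = 8
Check the pairing map k ↦ (π_A(k), π_B(k)):
  0 -> (0,0)
  1 -> (1,0)
  2 -> (2,0)
  3 -> (3,0)
  4 -> (0,1)
  5 -> (1,1)
  6 -> (2,1)
  7 -> (3,1)
distinct pairs in image: 8 / 8 needed
  → bijection onto A×B; projections well-typed.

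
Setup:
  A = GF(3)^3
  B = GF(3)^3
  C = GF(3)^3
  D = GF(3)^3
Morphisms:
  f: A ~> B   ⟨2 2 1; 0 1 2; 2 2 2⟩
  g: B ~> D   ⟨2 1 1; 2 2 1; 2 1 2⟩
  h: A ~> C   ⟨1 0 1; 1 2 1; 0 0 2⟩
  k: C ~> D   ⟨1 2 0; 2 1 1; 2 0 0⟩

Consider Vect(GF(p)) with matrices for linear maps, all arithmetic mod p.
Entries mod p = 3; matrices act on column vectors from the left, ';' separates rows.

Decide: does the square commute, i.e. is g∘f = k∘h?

Answer: COMMUTES

Trace:
1) trace f;g:
  e0=(1,0,0) f~>(2,0,2) g~>(0,0,2)
  e1=(0,1,0) f~>(2,1,2) g~>(1,2,0)
  e2=(0,0,1) f~>(1,2,2) g~>(0,2,2)
  ⟦path⟧₁ = ⟨0 1 0; 0 2 2; 2 0 2⟩
2) trace h;k:
  e0=(1,0,0) h~>(1,1,0) k~>(0,0,2)
  e1=(0,1,0) h~>(0,2,0) k~>(1,2,0)
  e2=(0,0,1) h~>(1,1,2) k~>(0,2,2)
  ⟦path⟧₂ = ⟨0 1 0; 0 2 2; 2 0 2⟩
Equal? equal; square commutes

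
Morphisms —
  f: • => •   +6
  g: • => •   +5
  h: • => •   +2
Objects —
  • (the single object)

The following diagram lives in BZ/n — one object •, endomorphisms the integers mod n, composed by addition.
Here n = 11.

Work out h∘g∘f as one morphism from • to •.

Answer: +2

Derivation:
  0 +6≡6 +5≡0 +2≡2  (mod 11)
composite: +2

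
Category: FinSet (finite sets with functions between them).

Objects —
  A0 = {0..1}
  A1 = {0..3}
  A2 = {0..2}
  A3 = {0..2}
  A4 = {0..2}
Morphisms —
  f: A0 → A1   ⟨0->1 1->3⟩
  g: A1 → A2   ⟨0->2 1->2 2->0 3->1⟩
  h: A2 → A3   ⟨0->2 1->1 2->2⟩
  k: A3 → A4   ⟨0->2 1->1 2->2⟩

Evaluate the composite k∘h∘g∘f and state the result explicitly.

Answer: ⟨0->2 1->1⟩

Trace:
  0 f→1 g→2 h→2 k→2
  1 f→3 g→1 h→1 k→1
result: ⟨0->2 1->1⟩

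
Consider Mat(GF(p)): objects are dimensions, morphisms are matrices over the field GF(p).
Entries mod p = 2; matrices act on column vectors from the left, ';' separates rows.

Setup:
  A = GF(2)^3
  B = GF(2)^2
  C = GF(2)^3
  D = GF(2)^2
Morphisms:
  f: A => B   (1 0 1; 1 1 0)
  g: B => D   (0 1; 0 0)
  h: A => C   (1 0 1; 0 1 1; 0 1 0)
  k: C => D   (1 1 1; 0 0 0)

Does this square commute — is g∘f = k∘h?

Answer: DOES NOT COMMUTE

Trace:
Path 1 = f;g:
  e0=⟨1,0,0⟩ f=>⟨1,1⟩ g=>⟨1,0⟩
  e1=⟨0,1,0⟩ f=>⟨0,1⟩ g=>⟨1,0⟩
  e2=⟨0,0,1⟩ f=>⟨1,0⟩ g=>⟨0,0⟩
  result₁ = (1 1 0; 0 0 0)
Path 2 = h;k:
  e0=⟨1,0,0⟩ h=>⟨1,0,0⟩ k=>⟨1,0⟩
  e1=⟨0,1,0⟩ h=>⟨0,1,1⟩ k=>⟨0,0⟩
  e2=⟨0,0,1⟩ h=>⟨1,1,0⟩ k=>⟨0,0⟩
  result₂ = (1 0 0; 0 0 0)
Equal? NO — does not commute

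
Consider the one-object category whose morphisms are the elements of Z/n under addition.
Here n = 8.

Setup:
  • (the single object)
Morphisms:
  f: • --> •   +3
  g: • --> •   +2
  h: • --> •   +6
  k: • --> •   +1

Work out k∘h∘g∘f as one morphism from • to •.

Answer: +4

Trace:
  0 +3≡3 +2≡5 +6≡3 +1≡4  (mod 8)
⟦path⟧: +4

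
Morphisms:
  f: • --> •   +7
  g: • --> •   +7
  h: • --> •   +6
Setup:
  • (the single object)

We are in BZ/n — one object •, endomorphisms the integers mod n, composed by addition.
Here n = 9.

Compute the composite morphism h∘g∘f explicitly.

  0 +7≡7 +7≡5 +6≡2  (mod 9)
result: +2

Answer: +2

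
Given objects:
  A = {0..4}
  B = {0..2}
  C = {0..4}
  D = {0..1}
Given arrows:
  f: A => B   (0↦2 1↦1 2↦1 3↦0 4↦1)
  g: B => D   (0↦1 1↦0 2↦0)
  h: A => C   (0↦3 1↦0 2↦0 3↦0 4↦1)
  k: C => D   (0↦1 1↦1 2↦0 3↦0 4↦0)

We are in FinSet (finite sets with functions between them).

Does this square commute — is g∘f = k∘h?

Answer: DOES NOT COMMUTE

Trace:
Path 1 = f;g:
  0 f=>2 g=>0
  1 f=>1 g=>0
  2 f=>1 g=>0
  3 f=>0 g=>1
  4 f=>1 g=>0
  ⟦path⟧₁ = (0↦0 1↦0 2↦0 3↦1 4↦0)
Path 2 = h;k:
  0 h=>3 k=>0
  1 h=>0 k=>1
  2 h=>0 k=>1
  3 h=>0 k=>1
  4 h=>1 k=>1
  ⟦path⟧₂ = (0↦0 1↦1 2↦1 3↦1 4↦1)
Equal? distinct morphisms ✗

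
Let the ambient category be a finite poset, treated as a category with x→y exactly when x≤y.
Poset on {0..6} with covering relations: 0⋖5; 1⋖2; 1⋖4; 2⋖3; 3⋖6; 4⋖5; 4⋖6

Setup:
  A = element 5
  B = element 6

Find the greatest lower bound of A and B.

Common predecessors of 5,6: {1,4}
  1 ⊑ 4
  4 ⊑ 4
glb = 4

Answer: A∧B = 4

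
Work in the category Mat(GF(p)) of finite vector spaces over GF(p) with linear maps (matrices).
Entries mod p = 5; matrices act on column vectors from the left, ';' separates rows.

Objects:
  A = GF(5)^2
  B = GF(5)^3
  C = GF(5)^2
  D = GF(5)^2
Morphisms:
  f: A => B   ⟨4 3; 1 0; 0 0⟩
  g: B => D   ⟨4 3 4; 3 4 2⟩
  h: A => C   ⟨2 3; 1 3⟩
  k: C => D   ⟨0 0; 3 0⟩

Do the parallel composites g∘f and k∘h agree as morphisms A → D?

1) trace f;g:
  e0=(1,0) f=>(4,1,0) g=>(4,1)
  e1=(0,1) f=>(3,0,0) g=>(2,4)
  result₁ = ⟨4 2; 1 4⟩
2) trace h;k:
  e0=(1,0) h=>(2,1) k=>(0,1)
  e1=(0,1) h=>(3,3) k=>(0,4)
  result₂ = ⟨0 0; 1 4⟩
Equal? differ; not commutative

Answer: DOES NOT COMMUTE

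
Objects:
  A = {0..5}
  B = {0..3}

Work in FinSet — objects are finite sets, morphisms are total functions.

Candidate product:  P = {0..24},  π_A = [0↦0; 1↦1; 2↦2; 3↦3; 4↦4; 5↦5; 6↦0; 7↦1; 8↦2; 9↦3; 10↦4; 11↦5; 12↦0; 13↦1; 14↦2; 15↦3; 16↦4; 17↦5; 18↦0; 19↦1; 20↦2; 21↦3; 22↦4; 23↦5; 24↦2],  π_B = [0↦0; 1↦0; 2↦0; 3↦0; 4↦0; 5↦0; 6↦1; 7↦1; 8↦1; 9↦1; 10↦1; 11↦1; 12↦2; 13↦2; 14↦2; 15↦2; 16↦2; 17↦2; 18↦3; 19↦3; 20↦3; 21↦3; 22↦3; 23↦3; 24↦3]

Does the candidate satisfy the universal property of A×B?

|A|·|B| = 6·4 = 24;  |P| = 25
  → cardinalities differ; no bijection possible.

Answer: NOT A VALID PRODUCT — |P|=25 ≠ |A|·|B|=24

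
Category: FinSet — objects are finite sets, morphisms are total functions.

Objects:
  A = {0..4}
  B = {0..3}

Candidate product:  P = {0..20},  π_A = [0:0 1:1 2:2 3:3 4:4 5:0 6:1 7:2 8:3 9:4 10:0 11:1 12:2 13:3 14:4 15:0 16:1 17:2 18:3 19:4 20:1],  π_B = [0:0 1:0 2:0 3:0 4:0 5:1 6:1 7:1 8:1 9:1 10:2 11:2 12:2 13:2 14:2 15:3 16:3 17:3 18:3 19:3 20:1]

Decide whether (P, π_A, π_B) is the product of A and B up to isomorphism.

|A|·|B| = 5·4 = 20;  |P| = 21
  → cardinalities differ; no bijection possible.

Answer: NOT A VALID PRODUCT — |P|=21 ≠ |A|·|B|=20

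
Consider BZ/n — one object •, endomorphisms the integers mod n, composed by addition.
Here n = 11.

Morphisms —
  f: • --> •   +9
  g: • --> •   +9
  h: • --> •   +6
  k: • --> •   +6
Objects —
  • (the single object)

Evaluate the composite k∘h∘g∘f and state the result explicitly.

Answer: +8

Work:
  0 +9≡9 +9≡7 +6≡2 +6≡8  (mod 11)
⟦path⟧: +8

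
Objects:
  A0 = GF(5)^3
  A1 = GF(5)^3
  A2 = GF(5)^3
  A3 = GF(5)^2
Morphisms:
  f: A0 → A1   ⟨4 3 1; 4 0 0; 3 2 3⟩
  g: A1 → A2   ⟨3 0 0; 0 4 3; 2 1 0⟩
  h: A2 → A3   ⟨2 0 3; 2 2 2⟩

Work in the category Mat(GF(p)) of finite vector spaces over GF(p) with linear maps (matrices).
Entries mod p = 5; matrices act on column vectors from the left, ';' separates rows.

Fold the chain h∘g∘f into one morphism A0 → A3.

Answer: ⟨0 1 2; 3 2 3⟩

Derivation:
  e0=⟨1,0,0⟩ f→⟨4,4,3⟩ g→⟨2,0,2⟩ h→⟨0,3⟩
  e1=⟨0,1,0⟩ f→⟨3,0,2⟩ g→⟨4,1,1⟩ h→⟨1,2⟩
  e2=⟨0,0,1⟩ f→⟨1,0,3⟩ g→⟨3,4,2⟩ h→⟨2,3⟩
⟦path⟧: ⟨0 1 2; 3 2 3⟩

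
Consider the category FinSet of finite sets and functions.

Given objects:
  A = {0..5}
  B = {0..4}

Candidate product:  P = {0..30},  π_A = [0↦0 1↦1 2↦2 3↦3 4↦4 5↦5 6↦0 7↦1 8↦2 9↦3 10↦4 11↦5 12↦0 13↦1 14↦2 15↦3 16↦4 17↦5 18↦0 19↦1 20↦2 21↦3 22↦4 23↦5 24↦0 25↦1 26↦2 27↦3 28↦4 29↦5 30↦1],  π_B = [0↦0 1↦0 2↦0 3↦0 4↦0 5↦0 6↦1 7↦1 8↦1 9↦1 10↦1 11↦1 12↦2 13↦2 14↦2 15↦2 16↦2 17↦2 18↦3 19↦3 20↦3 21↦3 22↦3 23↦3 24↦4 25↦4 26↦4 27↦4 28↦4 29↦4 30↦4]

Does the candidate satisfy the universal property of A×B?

|A|·|B| = 6·5 = 30;  |P| = 31
  → cardinalities differ; no bijection possible.

Answer: NOT A VALID PRODUCT — |P|=31 ≠ |A|·|B|=30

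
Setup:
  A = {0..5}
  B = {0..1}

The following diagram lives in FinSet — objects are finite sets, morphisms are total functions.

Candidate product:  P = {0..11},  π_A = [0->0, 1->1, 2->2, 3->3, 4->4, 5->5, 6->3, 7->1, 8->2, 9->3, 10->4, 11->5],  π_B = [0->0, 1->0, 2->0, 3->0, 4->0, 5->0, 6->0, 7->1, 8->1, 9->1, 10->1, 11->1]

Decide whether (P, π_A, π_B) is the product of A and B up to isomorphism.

|A|·|B| = 6·2 = 12;  |P| = 12
Check the pairing map k ↦ (π_A(k), π_B(k)):
  0 -> (0,0)
  1 -> (1,0)
  2 -> (2,0)
  3 -> (3,0)
  4 -> (4,0)
  5 -> (5,0)
  6 -> (3,0)  ✗ repeats pair of k=3
  7 -> (1,1)
  8 -> (2,1)
  9 -> (3,1)
  10 -> (4,1)
  11 -> (5,1)
distinct pairs in image: 11 / 12 needed
  → (3,0) hit at k=3 and k=6

Answer: NOT A VALID PRODUCT — duplicate pair at indices 3,6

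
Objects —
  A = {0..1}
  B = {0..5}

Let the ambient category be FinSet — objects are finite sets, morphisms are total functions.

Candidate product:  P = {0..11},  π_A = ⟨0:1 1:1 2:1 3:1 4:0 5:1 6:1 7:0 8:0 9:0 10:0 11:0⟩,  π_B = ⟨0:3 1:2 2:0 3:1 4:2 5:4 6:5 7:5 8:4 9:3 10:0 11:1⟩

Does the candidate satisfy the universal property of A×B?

Answer: VALID PRODUCT

Trace:
|A|·|B| = 2·6 = 12;  |P| = 12
Check the pairing map k ↦ (π_A(k), π_B(k)):
  0 : (1,3)
  1 : (1,2)
  2 : (1,0)
  3 : (1,1)
  4 : (0,2)
  5 : (1,4)
  6 : (1,5)
  7 : (0,5)
  8 : (0,4)
  9 : (0,3)
  10 : (0,0)
  11 : (0,1)
distinct pairs in image: 12 / 12 needed
  → bijection onto A×B; projections well-typed.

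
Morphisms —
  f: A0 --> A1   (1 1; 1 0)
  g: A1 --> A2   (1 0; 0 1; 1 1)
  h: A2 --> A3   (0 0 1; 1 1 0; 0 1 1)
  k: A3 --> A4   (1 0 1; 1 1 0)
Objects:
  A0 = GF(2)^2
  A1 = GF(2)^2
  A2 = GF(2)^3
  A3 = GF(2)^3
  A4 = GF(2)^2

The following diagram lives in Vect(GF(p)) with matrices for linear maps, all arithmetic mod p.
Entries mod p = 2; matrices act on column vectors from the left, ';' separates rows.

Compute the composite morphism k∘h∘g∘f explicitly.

  e0=⟨1,0⟩ f-->⟨1,1⟩ g-->⟨1,1,0⟩ h-->⟨0,0,1⟩ k-->⟨1,0⟩
  e1=⟨0,1⟩ f-->⟨1,0⟩ g-->⟨1,0,1⟩ h-->⟨1,1,1⟩ k-->⟨0,0⟩
result: (1 0; 0 0)

Answer: (1 0; 0 0)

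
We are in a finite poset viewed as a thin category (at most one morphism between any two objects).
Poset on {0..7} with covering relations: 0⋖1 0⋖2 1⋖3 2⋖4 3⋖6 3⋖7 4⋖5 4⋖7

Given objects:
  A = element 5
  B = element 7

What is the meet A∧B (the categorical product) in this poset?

Answer: A∧B = 4

Work:
Lower bounds of A=5 and B=7: {0,2,4}
  0 <= 4
  2 <= 4
  4 <= 4
glb = 4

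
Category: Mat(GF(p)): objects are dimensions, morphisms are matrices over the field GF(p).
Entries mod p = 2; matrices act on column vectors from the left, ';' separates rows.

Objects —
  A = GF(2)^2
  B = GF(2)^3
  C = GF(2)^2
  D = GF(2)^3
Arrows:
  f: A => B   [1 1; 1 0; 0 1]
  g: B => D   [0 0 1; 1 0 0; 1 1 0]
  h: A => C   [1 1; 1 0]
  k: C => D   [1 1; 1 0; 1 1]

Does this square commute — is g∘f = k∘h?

Path 1 = f;g:
  e0=[1,0] f=>[1,1,0] g=>[0,1,0]
  e1=[0,1] f=>[1,0,1] g=>[1,1,1]
  composite₁ = [0 1; 1 1; 0 1]
Path 2 = h;k:
  e0=[1,0] h=>[1,1] k=>[0,1,0]
  e1=[0,1] h=>[1,0] k=>[1,1,1]
  composite₂ = [0 1; 1 1; 0 1]
Equal? same morphism ✓

Answer: COMMUTES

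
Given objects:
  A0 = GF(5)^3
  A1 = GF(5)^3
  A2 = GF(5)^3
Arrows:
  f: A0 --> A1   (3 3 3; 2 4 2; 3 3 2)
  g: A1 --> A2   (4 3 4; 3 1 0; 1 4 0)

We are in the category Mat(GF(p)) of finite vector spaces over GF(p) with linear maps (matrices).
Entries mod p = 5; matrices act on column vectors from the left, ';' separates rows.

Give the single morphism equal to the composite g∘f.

Answer: (0 1 1; 1 3 1; 1 4 1)

Trace:
  e0=[1,0,0] f-->[3,2,3] g-->[0,1,1]
  e1=[0,1,0] f-->[3,4,3] g-->[1,3,4]
  e2=[0,0,1] f-->[3,2,2] g-->[1,1,1]
⟦path⟧: (0 1 1; 1 3 1; 1 4 1)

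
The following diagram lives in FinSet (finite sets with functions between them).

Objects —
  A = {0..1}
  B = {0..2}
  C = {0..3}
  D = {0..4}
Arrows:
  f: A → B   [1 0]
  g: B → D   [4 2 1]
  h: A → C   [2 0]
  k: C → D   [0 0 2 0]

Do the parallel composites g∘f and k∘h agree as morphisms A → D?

Answer: DOES NOT COMMUTE

Derivation:
Path 1 = f;g:
  0 f→1 g→2
  1 f→0 g→4
  ⟦path⟧₁ = [2 4]
Path 2 = h;k:
  0 h→2 k→2
  1 h→0 k→0
  ⟦path⟧₂ = [2 0]
Equal? differ; not commutative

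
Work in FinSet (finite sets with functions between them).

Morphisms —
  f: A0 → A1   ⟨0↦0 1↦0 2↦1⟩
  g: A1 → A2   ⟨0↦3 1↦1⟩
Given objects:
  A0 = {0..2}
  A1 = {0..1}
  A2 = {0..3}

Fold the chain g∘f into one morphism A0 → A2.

  0 f→0 g→3
  1 f→0 g→3
  2 f→1 g→1
result: ⟨0↦3 1↦3 2↦1⟩

Answer: ⟨0↦3 1↦3 2↦1⟩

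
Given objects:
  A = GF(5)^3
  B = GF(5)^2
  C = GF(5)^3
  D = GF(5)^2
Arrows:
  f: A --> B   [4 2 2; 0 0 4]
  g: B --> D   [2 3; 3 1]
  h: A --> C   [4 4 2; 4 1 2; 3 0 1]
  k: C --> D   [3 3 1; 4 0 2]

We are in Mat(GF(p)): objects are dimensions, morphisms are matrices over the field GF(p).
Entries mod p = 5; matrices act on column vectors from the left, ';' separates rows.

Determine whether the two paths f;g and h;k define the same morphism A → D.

Along f;g (path 1):
  e0=[1,0,0] f-->[4,0] g-->[3,2]
  e1=[0,1,0] f-->[2,0] g-->[4,1]
  e2=[0,0,1] f-->[2,4] g-->[1,0]
  composite₁ = [3 4 1; 2 1 0]
Along h;k (path 2):
  e0=[1,0,0] h-->[4,4,3] k-->[2,2]
  e1=[0,1,0] h-->[4,1,0] k-->[0,1]
  e2=[0,0,1] h-->[2,2,1] k-->[3,0]
  composite₂ = [2 0 3; 2 1 0]
Equal? distinct morphisms ✗

Answer: DOES NOT COMMUTE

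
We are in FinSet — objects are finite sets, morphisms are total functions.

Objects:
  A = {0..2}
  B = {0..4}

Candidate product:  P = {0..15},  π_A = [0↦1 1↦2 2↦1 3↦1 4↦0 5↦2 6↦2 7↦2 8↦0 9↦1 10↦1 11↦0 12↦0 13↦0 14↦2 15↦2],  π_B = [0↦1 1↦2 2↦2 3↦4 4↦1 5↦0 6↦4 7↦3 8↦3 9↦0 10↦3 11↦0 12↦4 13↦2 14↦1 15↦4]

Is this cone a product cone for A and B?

Answer: NOT A VALID PRODUCT — |P|=16 ≠ |A|·|B|=15

Trace:
|A|·|B| = 3·5 = 15;  |P| = 16
  → cardinalities differ; no bijection possible.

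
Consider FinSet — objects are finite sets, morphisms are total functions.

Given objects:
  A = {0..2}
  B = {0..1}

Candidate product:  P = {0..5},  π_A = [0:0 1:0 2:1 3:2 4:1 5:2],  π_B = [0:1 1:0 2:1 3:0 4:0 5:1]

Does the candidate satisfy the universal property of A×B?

Answer: VALID PRODUCT

Derivation:
|A|·|B| = 3·2 = 6;  |P| = 6
Check the pairing map k ↦ (π_A(k), π_B(k)):
  0 : (0,1)
  1 : (0,0)
  2 : (1,1)
  3 : (2,0)
  4 : (1,0)
  5 : (2,1)
distinct pairs in image: 6 / 6 needed
  → bijection onto A×B; projections well-typed.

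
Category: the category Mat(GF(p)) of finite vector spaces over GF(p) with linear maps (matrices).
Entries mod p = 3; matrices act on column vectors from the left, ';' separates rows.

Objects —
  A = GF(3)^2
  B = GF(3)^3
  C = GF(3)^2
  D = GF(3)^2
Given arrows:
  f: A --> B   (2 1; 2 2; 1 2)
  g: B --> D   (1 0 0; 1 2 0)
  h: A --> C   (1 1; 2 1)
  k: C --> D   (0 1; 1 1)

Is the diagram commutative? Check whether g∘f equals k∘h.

Answer: COMMUTES

Work:
Along f;g (path 1):
  e0=⟨1,0⟩ f-->⟨2,2,1⟩ g-->⟨2,0⟩
  e1=⟨0,1⟩ f-->⟨1,2,2⟩ g-->⟨1,2⟩
  composite₁ = (2 1; 0 2)
Along h;k (path 2):
  e0=⟨1,0⟩ h-->⟨1,2⟩ k-->⟨2,0⟩
  e1=⟨0,1⟩ h-->⟨1,1⟩ k-->⟨1,2⟩
  composite₂ = (2 1; 0 2)
Equal? equal; square commutes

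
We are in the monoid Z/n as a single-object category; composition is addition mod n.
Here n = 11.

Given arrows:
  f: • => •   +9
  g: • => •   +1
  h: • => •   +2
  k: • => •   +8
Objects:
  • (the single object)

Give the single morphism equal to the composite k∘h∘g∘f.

  0 +9≡9 +1≡10 +2≡1 +8≡9  (mod 11)
result: +9

Answer: +9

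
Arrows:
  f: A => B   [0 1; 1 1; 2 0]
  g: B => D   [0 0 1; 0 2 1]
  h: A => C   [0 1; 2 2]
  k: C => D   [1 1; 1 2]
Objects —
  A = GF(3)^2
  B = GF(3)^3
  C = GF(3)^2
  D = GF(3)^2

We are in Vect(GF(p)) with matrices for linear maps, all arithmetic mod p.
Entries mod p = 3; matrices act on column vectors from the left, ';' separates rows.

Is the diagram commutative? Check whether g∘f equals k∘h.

Along f;g (path 1):
  e0=⟨1,0⟩ f=>⟨0,1,2⟩ g=>⟨2,1⟩
  e1=⟨0,1⟩ f=>⟨1,1,0⟩ g=>⟨0,2⟩
  ⟦path⟧₁ = [2 0; 1 2]
Along h;k (path 2):
  e0=⟨1,0⟩ h=>⟨0,2⟩ k=>⟨2,1⟩
  e1=⟨0,1⟩ h=>⟨1,2⟩ k=>⟨0,2⟩
  ⟦path⟧₂ = [2 0; 1 2]
Equal? same morphism ✓

Answer: COMMUTES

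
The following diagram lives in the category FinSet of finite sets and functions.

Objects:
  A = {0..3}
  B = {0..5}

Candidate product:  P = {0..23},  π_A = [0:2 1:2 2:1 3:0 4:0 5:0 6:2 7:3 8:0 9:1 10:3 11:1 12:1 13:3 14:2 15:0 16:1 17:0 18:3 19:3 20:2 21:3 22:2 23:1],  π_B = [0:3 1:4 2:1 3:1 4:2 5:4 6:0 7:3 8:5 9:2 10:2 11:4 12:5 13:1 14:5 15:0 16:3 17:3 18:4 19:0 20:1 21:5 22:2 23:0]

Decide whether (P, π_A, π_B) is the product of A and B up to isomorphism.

|A|·|B| = 4·6 = 24;  |P| = 24
Check the pairing map k ↦ (π_A(k), π_B(k)):
  0 : (2,3)
  1 : (2,4)
  2 : (1,1)
  3 : (0,1)
  4 : (0,2)
  5 : (0,4)
  6 : (2,0)
  7 : (3,3)
  8 : (0,5)
  9 : (1,2)
  10 : (3,2)
  11 : (1,4)
  12 : (1,5)
  13 : (3,1)
  14 : (2,5)
  15 : (0,0)
  16 : (1,3)
  17 : (0,3)
  18 : (3,4)
  19 : (3,0)
  20 : (2,1)
  21 : (3,5)
  22 : (2,2)
  23 : (1,0)
distinct pairs in image: 24 / 24 needed
  → bijection onto A×B; projections well-typed.

Answer: VALID PRODUCT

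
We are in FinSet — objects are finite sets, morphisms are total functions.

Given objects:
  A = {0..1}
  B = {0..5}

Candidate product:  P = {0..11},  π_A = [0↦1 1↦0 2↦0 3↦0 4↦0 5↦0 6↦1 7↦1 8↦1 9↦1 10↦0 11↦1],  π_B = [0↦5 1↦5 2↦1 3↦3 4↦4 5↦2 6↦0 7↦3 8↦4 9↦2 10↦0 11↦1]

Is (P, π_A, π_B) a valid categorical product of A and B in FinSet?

|A|·|B| = 2·6 = 12;  |P| = 12
Check the pairing map k ↦ (π_A(k), π_B(k)):
  0 ↦ (1,5)
  1 ↦ (0,5)
  2 ↦ (0,1)
  3 ↦ (0,3)
  4 ↦ (0,4)
  5 ↦ (0,2)
  6 ↦ (1,0)
  7 ↦ (1,3)
  8 ↦ (1,4)
  9 ↦ (1,2)
  10 ↦ (0,0)
  11 ↦ (1,1)
distinct pairs in image: 12 / 12 needed
  → bijection onto A×B; projections well-typed.

Answer: VALID PRODUCT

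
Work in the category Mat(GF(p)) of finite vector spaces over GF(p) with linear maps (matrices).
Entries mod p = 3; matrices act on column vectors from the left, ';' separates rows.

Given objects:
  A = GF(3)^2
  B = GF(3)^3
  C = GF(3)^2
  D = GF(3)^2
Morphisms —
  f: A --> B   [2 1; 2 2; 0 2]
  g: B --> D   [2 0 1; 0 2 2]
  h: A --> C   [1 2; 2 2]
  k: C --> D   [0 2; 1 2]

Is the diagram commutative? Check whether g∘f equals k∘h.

Path 1 = f;g:
  e0=⟨1,0⟩ f-->⟨2,2,0⟩ g-->⟨1,1⟩
  e1=⟨0,1⟩ f-->⟨1,2,2⟩ g-->⟨1,2⟩
  composite₁ = [1 1; 1 2]
Path 2 = h;k:
  e0=⟨1,0⟩ h-->⟨1,2⟩ k-->⟨1,2⟩
  e1=⟨0,1⟩ h-->⟨2,2⟩ k-->⟨1,0⟩
  composite₂ = [1 1; 2 0]
Equal? NO — does not commute

Answer: DOES NOT COMMUTE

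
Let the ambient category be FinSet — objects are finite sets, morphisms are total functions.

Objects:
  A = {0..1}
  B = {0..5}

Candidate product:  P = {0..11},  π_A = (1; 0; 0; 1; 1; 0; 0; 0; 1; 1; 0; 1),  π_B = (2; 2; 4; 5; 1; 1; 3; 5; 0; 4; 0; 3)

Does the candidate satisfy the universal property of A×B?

Answer: VALID PRODUCT

Work:
|A|·|B| = 2·6 = 12;  |P| = 12
Check the pairing map k ↦ (π_A(k), π_B(k)):
  0 : (1,2)
  1 : (0,2)
  2 : (0,4)
  3 : (1,5)
  4 : (1,1)
  5 : (0,1)
  6 : (0,3)
  7 : (0,5)
  8 : (1,0)
  9 : (1,4)
  10 : (0,0)
  11 : (1,3)
distinct pairs in image: 12 / 12 needed
  → bijection onto A×B; projections well-typed.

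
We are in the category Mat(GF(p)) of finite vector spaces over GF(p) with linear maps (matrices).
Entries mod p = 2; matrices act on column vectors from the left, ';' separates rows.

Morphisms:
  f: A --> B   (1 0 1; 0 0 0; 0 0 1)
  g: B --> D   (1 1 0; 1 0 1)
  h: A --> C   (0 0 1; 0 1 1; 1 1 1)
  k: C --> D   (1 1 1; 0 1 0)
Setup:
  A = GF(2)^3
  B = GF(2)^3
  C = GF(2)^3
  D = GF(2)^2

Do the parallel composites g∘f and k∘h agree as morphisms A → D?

Answer: DOES NOT COMMUTE

Work:
1) trace f;g:
  e0=[1,0,0] f-->[1,0,0] g-->[1,1]
  e1=[0,1,0] f-->[0,0,0] g-->[0,0]
  e2=[0,0,1] f-->[1,0,1] g-->[1,0]
  result₁ = (1 0 1; 1 0 0)
2) trace h;k:
  e0=[1,0,0] h-->[0,0,1] k-->[1,0]
  e1=[0,1,0] h-->[0,1,1] k-->[0,1]
  e2=[0,0,1] h-->[1,1,1] k-->[1,1]
  result₂ = (1 0 1; 0 1 1)
Equal? distinct morphisms ✗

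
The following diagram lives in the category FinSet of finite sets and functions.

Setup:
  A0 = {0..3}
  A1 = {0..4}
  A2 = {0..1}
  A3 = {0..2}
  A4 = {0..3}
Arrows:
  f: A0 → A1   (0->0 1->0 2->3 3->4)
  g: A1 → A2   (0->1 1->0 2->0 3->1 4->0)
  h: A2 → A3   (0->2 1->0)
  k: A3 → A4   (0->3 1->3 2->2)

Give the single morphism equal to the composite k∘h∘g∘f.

  0 f→0 g→1 h→0 k→3
  1 f→0 g→1 h→0 k→3
  2 f→3 g→1 h→0 k→3
  3 f→4 g→0 h→2 k→2
composite: (0->3 1->3 2->3 3->2)

Answer: (0->3 1->3 2->3 3->2)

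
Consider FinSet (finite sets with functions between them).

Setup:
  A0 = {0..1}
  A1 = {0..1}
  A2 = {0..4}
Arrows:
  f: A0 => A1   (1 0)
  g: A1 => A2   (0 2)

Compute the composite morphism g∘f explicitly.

Answer: (2 0)

Derivation:
  0 f=>1 g=>2
  1 f=>0 g=>0
composite: (2 0)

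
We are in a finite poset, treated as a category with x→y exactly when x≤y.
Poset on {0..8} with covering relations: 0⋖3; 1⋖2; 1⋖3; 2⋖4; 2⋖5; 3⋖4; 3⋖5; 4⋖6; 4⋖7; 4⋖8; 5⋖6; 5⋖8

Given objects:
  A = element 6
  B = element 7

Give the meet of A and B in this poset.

Answer: A∧B = 4

Derivation:
Common predecessors of 6,7: {0,1,2,3,4}
  0 ≤ 4
  1 ≤ 4
  2 ≤ 4
  3 ≤ 4
  4 ≤ 4
glb = 4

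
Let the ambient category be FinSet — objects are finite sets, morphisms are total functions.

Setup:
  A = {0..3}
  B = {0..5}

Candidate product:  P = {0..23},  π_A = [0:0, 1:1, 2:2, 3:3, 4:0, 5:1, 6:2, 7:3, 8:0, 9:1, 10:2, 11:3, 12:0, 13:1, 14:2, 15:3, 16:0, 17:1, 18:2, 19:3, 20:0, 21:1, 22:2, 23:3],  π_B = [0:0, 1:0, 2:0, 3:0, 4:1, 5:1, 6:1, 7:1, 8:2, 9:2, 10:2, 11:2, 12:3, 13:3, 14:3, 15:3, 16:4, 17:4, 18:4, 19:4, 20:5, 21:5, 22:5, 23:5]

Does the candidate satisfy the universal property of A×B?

Answer: VALID PRODUCT

Derivation:
|A|·|B| = 4·6 = 24;  |P| = 24
Check the pairing map k ↦ (π_A(k), π_B(k)):
  0 : (0,0)
  1 : (1,0)
  2 : (2,0)
  3 : (3,0)
  4 : (0,1)
  5 : (1,1)
  6 : (2,1)
  7 : (3,1)
  8 : (0,2)
  9 : (1,2)
  10 : (2,2)
  11 : (3,2)
  12 : (0,3)
  13 : (1,3)
  14 : (2,3)
  15 : (3,3)
  16 : (0,4)
  17 : (1,4)
  18 : (2,4)
  19 : (3,4)
  20 : (0,5)
  21 : (1,5)
  22 : (2,5)
  23 : (3,5)
distinct pairs in image: 24 / 24 needed
  → bijection onto A×B; projections well-typed.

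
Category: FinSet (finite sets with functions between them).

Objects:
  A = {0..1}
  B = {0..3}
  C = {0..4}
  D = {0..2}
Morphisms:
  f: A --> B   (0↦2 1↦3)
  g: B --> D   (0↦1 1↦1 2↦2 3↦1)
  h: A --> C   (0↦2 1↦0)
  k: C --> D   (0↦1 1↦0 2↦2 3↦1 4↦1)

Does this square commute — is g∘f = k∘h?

Answer: COMMUTES

Trace:
Along f;g (path 1):
  0 f-->2 g-->2
  1 f-->3 g-->1
  result₁ = (0↦2 1↦1)
Along h;k (path 2):
  0 h-->2 k-->2
  1 h-->0 k-->1
  result₂ = (0↦2 1↦1)
Equal? same morphism ✓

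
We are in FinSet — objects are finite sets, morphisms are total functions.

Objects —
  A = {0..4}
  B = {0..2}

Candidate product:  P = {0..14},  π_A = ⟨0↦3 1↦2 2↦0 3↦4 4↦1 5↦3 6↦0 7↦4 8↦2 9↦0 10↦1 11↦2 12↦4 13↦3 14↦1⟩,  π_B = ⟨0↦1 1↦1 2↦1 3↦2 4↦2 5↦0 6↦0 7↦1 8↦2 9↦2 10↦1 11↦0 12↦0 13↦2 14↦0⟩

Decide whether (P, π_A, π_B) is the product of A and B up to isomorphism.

Answer: VALID PRODUCT

Work:
|A|·|B| = 5·3 = 15;  |P| = 15
Check the pairing map k ↦ (π_A(k), π_B(k)):
  0 ↦ (3,1)
  1 ↦ (2,1)
  2 ↦ (0,1)
  3 ↦ (4,2)
  4 ↦ (1,2)
  5 ↦ (3,0)
  6 ↦ (0,0)
  7 ↦ (4,1)
  8 ↦ (2,2)
  9 ↦ (0,2)
  10 ↦ (1,1)
  11 ↦ (2,0)
  12 ↦ (4,0)
  13 ↦ (3,2)
  14 ↦ (1,0)
distinct pairs in image: 15 / 15 needed
  → bijection onto A×B; projections well-typed.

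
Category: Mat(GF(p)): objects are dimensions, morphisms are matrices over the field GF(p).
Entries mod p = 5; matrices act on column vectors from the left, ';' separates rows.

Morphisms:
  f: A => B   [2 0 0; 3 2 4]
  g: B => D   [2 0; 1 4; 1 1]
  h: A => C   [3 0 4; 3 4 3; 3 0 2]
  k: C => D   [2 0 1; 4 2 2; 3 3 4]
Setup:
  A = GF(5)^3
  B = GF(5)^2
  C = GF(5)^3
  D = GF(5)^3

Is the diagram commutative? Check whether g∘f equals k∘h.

Answer: COMMUTES

Derivation:
Along f;g (path 1):
  e0=⟨1,0,0⟩ f=>⟨2,3⟩ g=>⟨4,4,0⟩
  e1=⟨0,1,0⟩ f=>⟨0,2⟩ g=>⟨0,3,2⟩
  e2=⟨0,0,1⟩ f=>⟨0,4⟩ g=>⟨0,1,4⟩
  result₁ = [4 0 0; 4 3 1; 0 2 4]
Along h;k (path 2):
  e0=⟨1,0,0⟩ h=>⟨3,3,3⟩ k=>⟨4,4,0⟩
  e1=⟨0,1,0⟩ h=>⟨0,4,0⟩ k=>⟨0,3,2⟩
  e2=⟨0,0,1⟩ h=>⟨4,3,2⟩ k=>⟨0,1,4⟩
  result₂ = [4 0 0; 4 3 1; 0 2 4]
Equal? same morphism ✓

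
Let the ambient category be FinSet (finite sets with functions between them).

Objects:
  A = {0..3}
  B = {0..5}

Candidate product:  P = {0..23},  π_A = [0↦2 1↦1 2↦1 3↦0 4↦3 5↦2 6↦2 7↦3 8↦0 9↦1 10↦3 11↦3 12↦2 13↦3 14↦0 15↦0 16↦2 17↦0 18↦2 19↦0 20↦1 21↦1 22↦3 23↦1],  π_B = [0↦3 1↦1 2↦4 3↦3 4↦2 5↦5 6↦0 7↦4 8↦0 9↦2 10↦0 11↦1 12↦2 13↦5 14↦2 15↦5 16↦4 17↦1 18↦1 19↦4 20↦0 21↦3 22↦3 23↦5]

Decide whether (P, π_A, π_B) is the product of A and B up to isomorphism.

Answer: VALID PRODUCT

Derivation:
|A|·|B| = 4·6 = 24;  |P| = 24
Check the pairing map k ↦ (π_A(k), π_B(k)):
  0 ↦ (2,3)
  1 ↦ (1,1)
  2 ↦ (1,4)
  3 ↦ (0,3)
  4 ↦ (3,2)
  5 ↦ (2,5)
  6 ↦ (2,0)
  7 ↦ (3,4)
  8 ↦ (0,0)
  9 ↦ (1,2)
  10 ↦ (3,0)
  11 ↦ (3,1)
  12 ↦ (2,2)
  13 ↦ (3,5)
  14 ↦ (0,2)
  15 ↦ (0,5)
  16 ↦ (2,4)
  17 ↦ (0,1)
  18 ↦ (2,1)
  19 ↦ (0,4)
  20 ↦ (1,0)
  21 ↦ (1,3)
  22 ↦ (3,3)
  23 ↦ (1,5)
distinct pairs in image: 24 / 24 needed
  → bijection onto A×B; projections well-typed.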